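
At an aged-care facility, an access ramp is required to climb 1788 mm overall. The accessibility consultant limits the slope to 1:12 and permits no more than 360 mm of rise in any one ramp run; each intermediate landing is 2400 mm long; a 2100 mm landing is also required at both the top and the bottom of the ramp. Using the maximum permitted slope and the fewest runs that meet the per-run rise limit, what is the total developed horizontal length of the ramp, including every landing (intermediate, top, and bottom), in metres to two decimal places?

35.26 m

At most 360 each: 1788/360 = 4.97, giving 5 ramp runs. That means 4 intermediate landings.
Ramp run (horizontal) at 1:12: 1788 × 12 = 21456 mm.
4 intermediate landings contribute 4 × 2400 = 9600 mm.
Top and bottom landings: 2 × 2100 = 4200 mm.
Total = 21456 + 9600 + 4200 = 35256 mm.
= 35.26 m.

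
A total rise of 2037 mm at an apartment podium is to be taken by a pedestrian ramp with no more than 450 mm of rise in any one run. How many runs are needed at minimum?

5 runs

2037 / 450 = 4.53, so 5 ramp runs are needed.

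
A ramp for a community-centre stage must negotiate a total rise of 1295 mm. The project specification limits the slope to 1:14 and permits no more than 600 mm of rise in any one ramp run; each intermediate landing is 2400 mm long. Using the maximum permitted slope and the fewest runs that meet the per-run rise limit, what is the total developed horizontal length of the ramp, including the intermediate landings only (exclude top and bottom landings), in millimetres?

1295 / 600 = 2.158 → round up to 3 ramp runs. That means 2 intermediate landings.
Horizontal run for 1295 mm of rise at 1:14 is 1295 × 14 = 18130 mm.
Intermediate landings: 2 × 2400 = 4800 mm.
Developed length = 18130 + 4800 = 22930 mm.

22930 mm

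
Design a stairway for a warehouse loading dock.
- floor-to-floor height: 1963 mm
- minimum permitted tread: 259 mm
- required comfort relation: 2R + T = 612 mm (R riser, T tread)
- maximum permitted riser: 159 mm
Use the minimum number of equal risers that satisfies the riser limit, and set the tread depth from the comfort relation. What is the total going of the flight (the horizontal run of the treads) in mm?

3720 mm

⌈1963/159⌉ = 13 risers.
Each riser is 1963/13 = 151 mm (≤ 159 mm).
T = 612 − 2·151 = 310 mm, which satisfies the 259 mm minimum.
13 risers give 12 treads; going = 12 × 310 = 3720 mm.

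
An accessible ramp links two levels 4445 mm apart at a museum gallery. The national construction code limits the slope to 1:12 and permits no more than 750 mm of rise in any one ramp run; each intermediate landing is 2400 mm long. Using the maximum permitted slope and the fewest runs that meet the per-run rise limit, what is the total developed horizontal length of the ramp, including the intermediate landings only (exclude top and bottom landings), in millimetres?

65340 mm

4445 / 750 = 5.927 → round up to 6 ramp runs. That means 5 intermediate landings.
Ramp run (horizontal) at 1:12: 4445 × 12 = 53340 mm.
Intermediate landings: 5 × 2400 = 12000 mm.
Total developed length = 53340 + 12000 = 65340 mm.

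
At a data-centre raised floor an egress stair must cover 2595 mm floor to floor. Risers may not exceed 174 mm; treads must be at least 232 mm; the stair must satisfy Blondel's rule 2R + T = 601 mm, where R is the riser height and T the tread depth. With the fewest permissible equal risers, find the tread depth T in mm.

At most 174 each: 2595/174 = 14.91, giving 15 risers.
Riser R = 2595 / 15 = 173 mm, within the 174 mm limit.
From 2R + T = 601: T = 601 − 346 = 255 mm.

255 mm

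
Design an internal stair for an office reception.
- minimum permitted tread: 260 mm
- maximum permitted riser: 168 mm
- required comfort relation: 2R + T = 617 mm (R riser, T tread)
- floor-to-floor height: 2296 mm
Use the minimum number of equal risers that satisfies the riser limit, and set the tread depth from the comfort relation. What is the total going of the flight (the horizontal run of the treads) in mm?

⌈2296/168⌉ = 14 risers.
R = 2296 ÷ 14 = 164 mm.
From 2R + T = 617: T = 617 − 328 = 289 mm.
Treads = 14 − 1 = 13; going = 13 × 289 = 3757 mm.

3757 mm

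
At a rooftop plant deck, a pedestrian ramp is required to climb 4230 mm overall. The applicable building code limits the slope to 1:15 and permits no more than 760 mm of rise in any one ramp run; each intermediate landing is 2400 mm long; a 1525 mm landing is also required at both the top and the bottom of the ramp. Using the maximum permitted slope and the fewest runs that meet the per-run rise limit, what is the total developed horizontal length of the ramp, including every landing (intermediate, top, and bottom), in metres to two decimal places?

At most 760 each: 4230/760 = 5.57, giving 6 ramp runs. That means 5 intermediate landings.
Horizontal run for 4230 mm of rise at 1:15 is 4230 × 15 = 63450 mm.
5 intermediate landings contribute 5 × 2400 = 12000 mm.
Top and bottom landings: 2 × 1525 = 3050 mm.
Total = 63450 + 12000 + 3050 = 78500 mm.
= 78.50 m.

78.50 m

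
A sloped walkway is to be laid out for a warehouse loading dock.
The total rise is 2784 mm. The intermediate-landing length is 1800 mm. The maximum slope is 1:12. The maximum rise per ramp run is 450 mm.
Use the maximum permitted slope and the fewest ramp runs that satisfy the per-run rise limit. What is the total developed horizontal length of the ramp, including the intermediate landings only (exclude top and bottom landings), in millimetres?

2784 / 450 = 6.187 → round up to 7 ramp runs. That means 6 intermediate landings.
Horizontal run for 2784 mm of rise at 1:12 is 2784 × 12 = 33408 mm.
Intermediate landings: 6 × 1800 = 10800 mm.
Total developed length = 33408 + 10800 = 44208 mm.

44208 mm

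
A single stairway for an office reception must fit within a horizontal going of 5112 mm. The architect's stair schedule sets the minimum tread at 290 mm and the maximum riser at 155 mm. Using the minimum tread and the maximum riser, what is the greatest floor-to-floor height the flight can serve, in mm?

2790 mm

5112 / 290 = 17.63, so 17 treads fit.
Risers = treads + 1 = 18.
Maximum height = 18 × 155 = 2790 mm.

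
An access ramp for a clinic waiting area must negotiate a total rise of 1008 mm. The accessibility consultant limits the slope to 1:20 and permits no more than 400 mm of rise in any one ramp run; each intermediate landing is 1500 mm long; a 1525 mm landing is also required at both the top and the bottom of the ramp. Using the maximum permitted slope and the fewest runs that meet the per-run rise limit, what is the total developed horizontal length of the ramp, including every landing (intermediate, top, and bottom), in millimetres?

⌈1008/400⌉ = 3 ramp runs. That means 2 intermediate landings.
Ramp run (horizontal) at 1:20: 1008 × 20 = 20160 mm.
Intermediate landings: 2 × 1500 = 3000 mm.
Top and bottom landings: 2 × 1525 = 3050 mm.
Total = 20160 + 3000 + 3050 = 26210 mm.

26210 mm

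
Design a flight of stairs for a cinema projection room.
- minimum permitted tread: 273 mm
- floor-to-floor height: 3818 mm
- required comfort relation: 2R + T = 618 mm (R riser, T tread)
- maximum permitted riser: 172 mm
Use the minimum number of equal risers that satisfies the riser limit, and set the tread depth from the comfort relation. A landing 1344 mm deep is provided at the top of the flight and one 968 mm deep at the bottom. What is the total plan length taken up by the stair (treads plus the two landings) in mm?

8604 mm

⌈3818/172⌉ = 23 risers.
Each riser is 3818/23 = 166 mm (≤ 172 mm).
From 2R + T = 618: T = 618 − 332 = 286 mm.
23 risers give 22 treads; going = 22 × 286 = 6292 mm.
Enclosure = 6292 + 1344 + 968 = 8604 mm.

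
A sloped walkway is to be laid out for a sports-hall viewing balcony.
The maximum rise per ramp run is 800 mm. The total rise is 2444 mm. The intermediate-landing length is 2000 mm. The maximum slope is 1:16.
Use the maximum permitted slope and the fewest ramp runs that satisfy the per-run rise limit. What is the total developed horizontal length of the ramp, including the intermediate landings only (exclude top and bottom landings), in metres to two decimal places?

45.10 m

At most 800 each: 2444/800 = 3.06, giving 4 ramp runs. That means 3 intermediate landings.
Ramp run (horizontal) at 1:16: 2444 × 16 = 39104 mm.
3 intermediate landings contribute 3 × 2000 = 6000 mm.
Total developed length = 39104 + 6000 = 45104 mm.
= 45.10 m.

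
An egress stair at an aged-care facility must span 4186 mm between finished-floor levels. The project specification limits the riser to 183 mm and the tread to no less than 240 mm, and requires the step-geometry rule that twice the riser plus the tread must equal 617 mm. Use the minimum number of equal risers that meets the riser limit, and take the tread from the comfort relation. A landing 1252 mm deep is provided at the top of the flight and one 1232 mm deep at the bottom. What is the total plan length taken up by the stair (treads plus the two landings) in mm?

8050 mm

⌈4186/183⌉ = 23 risers.
R = 4186 ÷ 23 = 182 mm.
T = 617 − 2·182 = 253 mm, which satisfies the 240 mm minimum.
Going = (23 − 1) × 253 = 5566 mm.
Add landings: 5566 + 1252 + 1232 = 8050 mm.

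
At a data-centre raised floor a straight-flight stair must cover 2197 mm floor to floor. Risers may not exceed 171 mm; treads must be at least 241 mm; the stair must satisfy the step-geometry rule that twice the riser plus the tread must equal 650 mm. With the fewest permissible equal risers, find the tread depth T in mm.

⌈2197/171⌉ = 13 risers.
Each riser is 2197/13 = 169 mm (≤ 171 mm).
From 2R + T = 650: T = 650 − 338 = 312 mm.

312 mm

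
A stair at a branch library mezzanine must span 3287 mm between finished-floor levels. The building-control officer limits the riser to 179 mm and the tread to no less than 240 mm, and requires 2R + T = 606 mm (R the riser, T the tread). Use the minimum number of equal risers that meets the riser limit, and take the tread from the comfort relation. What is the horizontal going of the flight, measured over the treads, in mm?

4680 mm

At most 179 each: 3287/179 = 18.36, giving 19 risers.
Each riser is 3287/19 = 173 mm (≤ 179 mm).
T = 606 − 2·173 = 260 mm, which satisfies the 240 mm minimum.
19 risers give 18 treads; going = 18 × 260 = 4680 mm.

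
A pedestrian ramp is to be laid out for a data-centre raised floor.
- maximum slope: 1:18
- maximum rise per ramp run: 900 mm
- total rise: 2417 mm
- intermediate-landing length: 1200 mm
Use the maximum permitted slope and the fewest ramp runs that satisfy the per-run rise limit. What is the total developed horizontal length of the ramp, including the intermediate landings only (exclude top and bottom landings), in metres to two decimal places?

⌈2417/900⌉ = 3 ramp runs. That means 2 intermediate landings.
Horizontal run for 2417 mm of rise at 1:18 is 2417 × 18 = 43506 mm.
Intermediate landings: 2 × 1200 = 2400 mm.
Total developed length = 43506 + 2400 = 45906 mm.
= 45.91 m.

45.91 m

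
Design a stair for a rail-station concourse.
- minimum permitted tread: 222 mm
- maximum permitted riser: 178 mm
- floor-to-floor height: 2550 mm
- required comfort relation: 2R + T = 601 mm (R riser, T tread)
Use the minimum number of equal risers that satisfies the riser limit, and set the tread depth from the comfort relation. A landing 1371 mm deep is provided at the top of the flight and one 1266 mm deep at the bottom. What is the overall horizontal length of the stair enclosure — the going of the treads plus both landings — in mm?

6291 mm

At most 178 each: 2550/178 = 14.33, giving 15 risers.
Each riser is 2550/15 = 170 mm (≤ 178 mm).
Tread T = 601 − 2 × 170 = 261 mm (≥ 222 mm).
Going = (15 − 1) × 261 = 3654 mm.
Add landings: 3654 + 1371 + 1266 = 6291 mm.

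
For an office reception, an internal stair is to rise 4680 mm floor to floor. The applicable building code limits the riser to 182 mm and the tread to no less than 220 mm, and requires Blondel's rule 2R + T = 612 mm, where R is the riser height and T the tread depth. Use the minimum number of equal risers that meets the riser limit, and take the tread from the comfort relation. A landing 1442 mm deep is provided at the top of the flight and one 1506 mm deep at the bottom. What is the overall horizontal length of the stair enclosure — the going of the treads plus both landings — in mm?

9248 mm

At most 182 each: 4680/182 = 25.71, giving 26 risers.
R = 4680 ÷ 26 = 180 mm.
T = 612 − 2·180 = 252 mm, which satisfies the 220 mm minimum.
Treads = 26 − 1 = 25; going = 25 × 252 = 6300 mm.
Add landings: 6300 + 1442 + 1506 = 9248 mm.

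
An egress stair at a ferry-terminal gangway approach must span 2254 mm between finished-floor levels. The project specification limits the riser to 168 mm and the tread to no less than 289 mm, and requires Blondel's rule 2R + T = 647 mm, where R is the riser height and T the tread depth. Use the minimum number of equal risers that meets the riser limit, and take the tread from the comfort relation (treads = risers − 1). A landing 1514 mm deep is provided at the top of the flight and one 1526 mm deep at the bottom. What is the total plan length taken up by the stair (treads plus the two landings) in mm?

7265 mm

2254 / 168 = 13.417 → round up to 14 risers.
Riser R = 2254 / 14 = 161 mm, within the 168 mm limit.
From 2R + T = 647: T = 647 − 322 = 325 mm.
Going = (14 − 1) × 325 = 4225 mm.
Add landings: 4225 + 1514 + 1526 = 7265 mm.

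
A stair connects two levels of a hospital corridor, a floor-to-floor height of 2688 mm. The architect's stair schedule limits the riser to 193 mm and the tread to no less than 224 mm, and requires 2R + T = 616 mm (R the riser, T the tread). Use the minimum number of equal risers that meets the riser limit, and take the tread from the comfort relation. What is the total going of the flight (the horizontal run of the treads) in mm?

⌈2688/193⌉ = 14 risers.
R = 2688 ÷ 14 = 192 mm.
From 2R + T = 616: T = 616 − 384 = 232 mm.
Treads = 14 − 1 = 13; going = 13 × 232 = 3016 mm.

3016 mm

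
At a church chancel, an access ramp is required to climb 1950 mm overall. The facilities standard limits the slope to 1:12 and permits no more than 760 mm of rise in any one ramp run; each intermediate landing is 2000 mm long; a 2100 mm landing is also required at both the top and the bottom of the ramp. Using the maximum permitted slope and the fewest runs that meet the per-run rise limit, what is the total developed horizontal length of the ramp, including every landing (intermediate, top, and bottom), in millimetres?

1950 / 760 = 2.57, so 3 ramp runs are needed. That means 2 intermediate landings.
Horizontal run for 1950 mm of rise at 1:12 is 1950 × 12 = 23400 mm.
2 intermediate landings contribute 2 × 2000 = 4000 mm.
Top and bottom landings: 2 × 2100 = 4200 mm.
Total = 23400 + 4000 + 4200 = 31600 mm.

31600 mm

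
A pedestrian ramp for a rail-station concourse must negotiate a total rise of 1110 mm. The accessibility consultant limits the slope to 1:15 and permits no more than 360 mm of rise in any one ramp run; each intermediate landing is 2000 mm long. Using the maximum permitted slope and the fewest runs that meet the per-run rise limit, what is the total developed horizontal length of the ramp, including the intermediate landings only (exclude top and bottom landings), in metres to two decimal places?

1110 / 360 = 3.08, so 4 ramp runs are needed. That means 3 intermediate landings.
Horizontal run for 1110 mm of rise at 1:15 is 1110 × 15 = 16650 mm.
3 intermediate landings contribute 3 × 2000 = 6000 mm.
Total developed length = 16650 + 6000 = 22650 mm.
= 22.65 m.

22.65 m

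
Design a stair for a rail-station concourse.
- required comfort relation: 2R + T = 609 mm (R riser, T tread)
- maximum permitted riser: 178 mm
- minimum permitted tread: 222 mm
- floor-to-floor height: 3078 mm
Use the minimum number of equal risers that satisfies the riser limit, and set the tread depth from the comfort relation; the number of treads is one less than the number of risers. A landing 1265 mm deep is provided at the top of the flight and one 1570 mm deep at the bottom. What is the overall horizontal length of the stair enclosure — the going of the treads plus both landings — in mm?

7374 mm

⌈3078/178⌉ = 18 risers.
Riser R = 3078 / 18 = 171 mm, within the 178 mm limit.
From 2R + T = 609: T = 609 − 342 = 267 mm.
18 risers give 17 treads; going = 17 × 267 = 4539 mm.
Add landings: 4539 + 1265 + 1570 = 7374 mm.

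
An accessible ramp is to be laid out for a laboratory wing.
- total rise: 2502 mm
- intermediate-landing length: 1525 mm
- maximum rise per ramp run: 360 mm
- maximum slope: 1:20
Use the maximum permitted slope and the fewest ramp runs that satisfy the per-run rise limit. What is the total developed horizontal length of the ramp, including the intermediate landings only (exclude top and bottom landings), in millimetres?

59190 mm

2502 / 360 = 6.950 → round up to 7 ramp runs. That means 6 intermediate landings.
Horizontal run for 2502 mm of rise at 1:20 is 2502 × 20 = 50040 mm.
6 intermediate landings contribute 6 × 1525 = 9150 mm.
Total developed length = 50040 + 9150 = 59190 mm.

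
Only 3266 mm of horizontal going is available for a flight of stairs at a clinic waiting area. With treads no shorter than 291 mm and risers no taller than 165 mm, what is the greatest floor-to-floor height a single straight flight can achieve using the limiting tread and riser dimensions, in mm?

1980 mm

3266 / 291 = 11.22, so 11 treads fit.
Risers = treads + 1 = 12.
Maximum height = 12 × 165 = 1980 mm.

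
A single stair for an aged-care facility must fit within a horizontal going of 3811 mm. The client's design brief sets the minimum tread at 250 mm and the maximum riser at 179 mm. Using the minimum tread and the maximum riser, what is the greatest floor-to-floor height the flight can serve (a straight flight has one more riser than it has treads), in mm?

2864 mm

3811 / 250 = 15.24, so 15 treads fit.
Risers = treads + 1 = 16.
Maximum height = 16 × 179 = 2864 mm.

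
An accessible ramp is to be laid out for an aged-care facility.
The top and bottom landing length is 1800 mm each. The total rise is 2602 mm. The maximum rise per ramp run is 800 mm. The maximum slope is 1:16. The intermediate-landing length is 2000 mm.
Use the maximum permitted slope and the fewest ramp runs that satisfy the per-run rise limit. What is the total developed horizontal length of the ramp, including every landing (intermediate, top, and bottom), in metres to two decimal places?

51.23 m

At most 800 each: 2602/800 = 3.25, giving 4 ramp runs. That means 3 intermediate landings.
Ramp run (horizontal) at 1:16: 2602 × 16 = 41632 mm.
Intermediate landings: 3 × 2000 = 6000 mm.
Top and bottom landings: 2 × 1800 = 3600 mm.
Total = 41632 + 6000 + 3600 = 51232 mm.
= 51.23 m.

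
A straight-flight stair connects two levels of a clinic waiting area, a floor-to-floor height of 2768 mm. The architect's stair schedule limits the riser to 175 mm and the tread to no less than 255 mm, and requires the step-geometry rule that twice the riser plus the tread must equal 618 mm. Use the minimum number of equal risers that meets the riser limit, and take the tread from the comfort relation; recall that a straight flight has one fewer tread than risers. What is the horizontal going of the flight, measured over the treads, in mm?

⌈2768/175⌉ = 16 risers.
Riser R = 2768 / 16 = 173 mm, within the 175 mm limit.
Tread T = 618 − 2 × 173 = 272 mm (≥ 255 mm).
Going = (16 − 1) × 272 = 4080 mm.

4080 mm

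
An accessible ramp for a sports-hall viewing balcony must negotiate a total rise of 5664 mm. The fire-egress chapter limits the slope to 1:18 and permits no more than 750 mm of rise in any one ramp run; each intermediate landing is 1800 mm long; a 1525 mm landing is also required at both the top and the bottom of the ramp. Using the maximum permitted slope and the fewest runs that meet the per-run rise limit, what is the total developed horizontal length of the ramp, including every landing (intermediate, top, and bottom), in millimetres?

117602 mm

⌈5664/750⌉ = 8 ramp runs. That means 7 intermediate landings.
Ramp run (horizontal) at 1:18: 5664 × 18 = 101952 mm.
Intermediate landings: 7 × 1800 = 12600 mm.
Top and bottom landings: 2 × 1525 = 3050 mm.
Total = 101952 + 12600 + 3050 = 117602 mm.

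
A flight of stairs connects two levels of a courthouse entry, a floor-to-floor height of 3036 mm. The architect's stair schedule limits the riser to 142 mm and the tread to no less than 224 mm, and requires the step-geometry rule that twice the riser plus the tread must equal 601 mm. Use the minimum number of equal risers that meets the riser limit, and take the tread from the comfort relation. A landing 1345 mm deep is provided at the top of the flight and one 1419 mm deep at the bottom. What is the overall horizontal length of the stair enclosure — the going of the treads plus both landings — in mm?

3036 / 142 = 21.380 → round up to 22 risers.
Riser R = 3036 / 22 = 138 mm, within the 142 mm limit.
From 2R + T = 601: T = 601 − 276 = 325 mm.
Treads = 22 − 1 = 21; going = 21 × 325 = 6825 mm.
Add landings: 6825 + 1345 + 1419 = 9589 mm.

9589 mm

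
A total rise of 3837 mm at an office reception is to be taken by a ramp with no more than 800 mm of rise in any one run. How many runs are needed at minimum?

3837 / 800 = 4.80, so 5 ramp runs are needed.

5 runs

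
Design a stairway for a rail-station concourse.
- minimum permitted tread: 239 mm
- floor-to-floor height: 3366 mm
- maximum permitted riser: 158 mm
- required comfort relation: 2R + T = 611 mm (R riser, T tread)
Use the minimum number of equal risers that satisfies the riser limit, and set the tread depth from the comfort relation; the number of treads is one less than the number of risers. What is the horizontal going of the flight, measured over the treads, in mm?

⌈3366/158⌉ = 22 risers.
Each riser is 3366/22 = 153 mm (≤ 158 mm).
From 2R + T = 611: T = 611 − 306 = 305 mm.
Treads = 22 − 1 = 21; going = 21 × 305 = 6405 mm.

6405 mm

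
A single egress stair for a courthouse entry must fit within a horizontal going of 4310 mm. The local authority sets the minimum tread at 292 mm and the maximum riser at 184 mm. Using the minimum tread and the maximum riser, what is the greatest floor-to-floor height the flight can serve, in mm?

2760 mm

Treads that fit: ⌊4310 / 292⌋ = 14.
Risers = treads + 1 = 15.
Maximum height = 15 × 184 = 2760 mm.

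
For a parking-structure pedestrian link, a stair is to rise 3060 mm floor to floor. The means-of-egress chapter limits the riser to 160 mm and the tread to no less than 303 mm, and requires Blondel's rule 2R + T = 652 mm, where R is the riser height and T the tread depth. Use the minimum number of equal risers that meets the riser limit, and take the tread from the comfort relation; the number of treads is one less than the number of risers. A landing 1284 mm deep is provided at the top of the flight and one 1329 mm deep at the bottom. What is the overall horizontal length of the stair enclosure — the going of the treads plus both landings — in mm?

3060 / 160 = 19.125 → round up to 20 risers.
Riser R = 3060 / 20 = 153 mm, within the 160 mm limit.
Tread T = 652 − 2 × 153 = 346 mm (≥ 303 mm).
Treads = 20 − 1 = 19; going = 19 × 346 = 6574 mm.
Add landings: 6574 + 1284 + 1329 = 9187 mm.

9187 mm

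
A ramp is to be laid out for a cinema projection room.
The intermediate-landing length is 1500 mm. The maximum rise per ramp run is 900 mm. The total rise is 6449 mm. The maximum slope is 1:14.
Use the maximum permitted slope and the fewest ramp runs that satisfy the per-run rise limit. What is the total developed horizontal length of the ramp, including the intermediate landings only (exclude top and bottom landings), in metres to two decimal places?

100.79 m

At most 900 each: 6449/900 = 7.17, giving 8 ramp runs. That means 7 intermediate landings.
Ramp run (horizontal) at 1:14: 6449 × 14 = 90286 mm.
Intermediate landings: 7 × 1500 = 10500 mm.
Total developed length = 90286 + 10500 = 100786 mm.
= 100.79 m.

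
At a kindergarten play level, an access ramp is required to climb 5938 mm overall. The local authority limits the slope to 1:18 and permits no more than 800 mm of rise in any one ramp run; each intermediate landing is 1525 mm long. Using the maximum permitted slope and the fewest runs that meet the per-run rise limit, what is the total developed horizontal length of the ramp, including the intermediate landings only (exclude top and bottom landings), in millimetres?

117559 mm

5938 / 800 = 7.42, so 8 ramp runs are needed. That means 7 intermediate landings.
Ramp run (horizontal) at 1:18: 5938 × 18 = 106884 mm.
7 intermediate landings contribute 7 × 1525 = 10675 mm.
Developed length = 106884 + 10675 = 117559 mm.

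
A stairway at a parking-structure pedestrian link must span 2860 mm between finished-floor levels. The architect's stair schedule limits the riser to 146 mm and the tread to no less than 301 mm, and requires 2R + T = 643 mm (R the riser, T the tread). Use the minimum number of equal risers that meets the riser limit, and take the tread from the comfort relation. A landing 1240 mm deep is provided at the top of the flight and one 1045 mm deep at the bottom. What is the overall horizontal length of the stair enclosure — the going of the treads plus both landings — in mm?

9068 mm

⌈2860/146⌉ = 20 risers.
Each riser is 2860/20 = 143 mm (≤ 146 mm).
From 2R + T = 643: T = 643 − 286 = 357 mm.
Treads = 20 − 1 = 19; going = 19 × 357 = 6783 mm.
Enclosure = 6783 + 1240 + 1045 = 9068 mm.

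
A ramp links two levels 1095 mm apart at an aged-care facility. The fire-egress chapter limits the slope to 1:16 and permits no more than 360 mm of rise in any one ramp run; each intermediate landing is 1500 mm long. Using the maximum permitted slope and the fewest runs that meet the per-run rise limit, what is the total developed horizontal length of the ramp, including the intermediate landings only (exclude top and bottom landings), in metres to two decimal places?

22.02 m

At most 360 each: 1095/360 = 3.04, giving 4 ramp runs. That means 3 intermediate landings.
Horizontal run for 1095 mm of rise at 1:16 is 1095 × 16 = 17520 mm.
3 intermediate landings contribute 3 × 1500 = 4500 mm.
Total developed length = 17520 + 4500 = 22020 mm.
= 22.02 m.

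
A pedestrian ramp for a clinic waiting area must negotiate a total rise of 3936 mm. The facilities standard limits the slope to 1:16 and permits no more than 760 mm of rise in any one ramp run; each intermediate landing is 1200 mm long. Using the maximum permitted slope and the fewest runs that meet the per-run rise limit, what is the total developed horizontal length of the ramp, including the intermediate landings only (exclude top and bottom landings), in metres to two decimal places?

⌈3936/760⌉ = 6 ramp runs. That means 5 intermediate landings.
Horizontal run for 3936 mm of rise at 1:16 is 3936 × 16 = 62976 mm.
Intermediate landings: 5 × 1200 = 6000 mm.
Developed length = 62976 + 6000 = 68976 mm.
= 68.98 m.

68.98 m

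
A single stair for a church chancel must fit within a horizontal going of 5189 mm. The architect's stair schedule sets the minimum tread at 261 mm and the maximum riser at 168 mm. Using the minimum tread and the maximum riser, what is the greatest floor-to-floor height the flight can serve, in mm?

3360 mm

Treads that fit: ⌊5189 / 261⌋ = 19.
Risers = treads + 1 = 20.
Maximum height = 20 × 168 = 3360 mm.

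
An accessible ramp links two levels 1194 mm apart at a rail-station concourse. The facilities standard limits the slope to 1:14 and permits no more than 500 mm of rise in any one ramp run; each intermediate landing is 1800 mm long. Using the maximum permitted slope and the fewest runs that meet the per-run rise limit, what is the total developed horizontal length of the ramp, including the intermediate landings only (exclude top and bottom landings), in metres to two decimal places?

1194 / 500 = 2.39, so 3 ramp runs are needed. That means 2 intermediate landings.
Horizontal run for 1194 mm of rise at 1:14 is 1194 × 14 = 16716 mm.
2 intermediate landings contribute 2 × 1800 = 3600 mm.
Developed length = 16716 + 3600 = 20316 mm.
= 20.32 m.

20.32 m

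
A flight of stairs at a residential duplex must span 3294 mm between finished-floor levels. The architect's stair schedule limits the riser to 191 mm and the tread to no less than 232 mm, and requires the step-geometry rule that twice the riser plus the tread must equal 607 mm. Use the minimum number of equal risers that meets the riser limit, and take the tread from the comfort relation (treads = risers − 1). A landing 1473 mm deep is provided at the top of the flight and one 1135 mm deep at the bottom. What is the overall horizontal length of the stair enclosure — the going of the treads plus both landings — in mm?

⌈3294/191⌉ = 18 risers.
Riser R = 3294 / 18 = 183 mm, within the 191 mm limit.
From 2R + T = 607: T = 607 − 366 = 241 mm.
Going = (18 − 1) × 241 = 4097 mm.
Enclosure = 4097 + 1473 + 1135 = 6705 mm.

6705 mm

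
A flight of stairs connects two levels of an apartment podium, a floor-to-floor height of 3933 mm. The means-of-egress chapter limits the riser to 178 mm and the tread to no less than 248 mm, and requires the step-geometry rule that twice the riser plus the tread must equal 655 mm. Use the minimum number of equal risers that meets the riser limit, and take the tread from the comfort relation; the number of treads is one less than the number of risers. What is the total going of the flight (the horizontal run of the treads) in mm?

6886 mm

3933 / 178 = 22.10, so 23 risers are needed.
Each riser is 3933/23 = 171 mm (≤ 178 mm).
Tread T = 655 − 2 × 171 = 313 mm (≥ 248 mm).
Going = (23 − 1) × 313 = 6886 mm.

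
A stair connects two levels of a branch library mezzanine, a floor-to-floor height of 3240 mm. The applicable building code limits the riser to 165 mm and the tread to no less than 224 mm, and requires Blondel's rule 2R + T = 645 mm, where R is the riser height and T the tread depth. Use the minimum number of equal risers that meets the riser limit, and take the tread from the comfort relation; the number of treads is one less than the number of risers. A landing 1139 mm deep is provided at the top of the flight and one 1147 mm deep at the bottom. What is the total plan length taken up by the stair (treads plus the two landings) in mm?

8385 mm

⌈3240/165⌉ = 20 risers.
R = 3240 ÷ 20 = 162 mm.
T = 645 − 2·162 = 321 mm, which satisfies the 224 mm minimum.
Going = (20 − 1) × 321 = 6099 mm.
Enclosure = 6099 + 1139 + 1147 = 8385 mm.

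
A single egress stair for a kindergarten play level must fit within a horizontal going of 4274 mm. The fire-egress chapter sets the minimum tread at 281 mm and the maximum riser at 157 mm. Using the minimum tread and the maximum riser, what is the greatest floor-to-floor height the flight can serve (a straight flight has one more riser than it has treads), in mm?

Treads that fit: ⌊4274 / 281⌋ = 15.
Risers = treads + 1 = 16.
Maximum height = 16 × 157 = 2512 mm.

2512 mm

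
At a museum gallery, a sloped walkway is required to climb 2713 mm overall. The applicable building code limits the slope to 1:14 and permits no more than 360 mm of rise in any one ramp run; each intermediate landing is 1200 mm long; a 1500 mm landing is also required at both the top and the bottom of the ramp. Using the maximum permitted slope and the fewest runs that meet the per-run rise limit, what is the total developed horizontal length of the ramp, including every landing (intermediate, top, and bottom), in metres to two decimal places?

49.38 m

At most 360 each: 2713/360 = 7.54, giving 8 ramp runs. That means 7 intermediate landings.
Horizontal run for 2713 mm of rise at 1:14 is 2713 × 14 = 37982 mm.
7 intermediate landings contribute 7 × 1200 = 8400 mm.
Top and bottom landings: 2 × 1500 = 3000 mm.
Total = 37982 + 8400 + 3000 = 49382 mm.
= 49.38 m.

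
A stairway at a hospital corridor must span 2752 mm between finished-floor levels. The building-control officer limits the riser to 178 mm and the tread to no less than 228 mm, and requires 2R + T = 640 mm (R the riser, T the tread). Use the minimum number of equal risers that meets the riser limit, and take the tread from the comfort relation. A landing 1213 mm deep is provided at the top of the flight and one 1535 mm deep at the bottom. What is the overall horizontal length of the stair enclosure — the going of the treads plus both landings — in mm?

7188 mm

2752 / 178 = 15.46, so 16 risers are needed.
Each riser is 2752/16 = 172 mm (≤ 178 mm).
Tread T = 640 − 2 × 172 = 296 mm (≥ 228 mm).
Going = (16 − 1) × 296 = 4440 mm.
Enclosure = 4440 + 1213 + 1535 = 7188 mm.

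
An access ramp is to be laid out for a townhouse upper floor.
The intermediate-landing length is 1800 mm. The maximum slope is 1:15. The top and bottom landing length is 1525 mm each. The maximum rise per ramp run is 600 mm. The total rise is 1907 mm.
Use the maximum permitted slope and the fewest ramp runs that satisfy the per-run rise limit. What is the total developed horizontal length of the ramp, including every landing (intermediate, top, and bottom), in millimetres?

37055 mm

1907 / 600 = 3.178 → round up to 4 ramp runs. That means 3 intermediate landings.
Ramp run (horizontal) at 1:15: 1907 × 15 = 28605 mm.
3 intermediate landings contribute 3 × 1800 = 5400 mm.
Top and bottom landings: 2 × 1525 = 3050 mm.
Total = 28605 + 5400 + 3050 = 37055 mm.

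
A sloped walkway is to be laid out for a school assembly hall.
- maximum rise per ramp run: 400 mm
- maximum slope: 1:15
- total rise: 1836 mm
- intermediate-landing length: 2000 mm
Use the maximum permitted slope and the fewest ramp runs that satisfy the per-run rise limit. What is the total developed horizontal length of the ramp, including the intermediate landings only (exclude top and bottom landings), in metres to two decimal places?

35.54 m

1836 / 400 = 4.59, so 5 ramp runs are needed. That means 4 intermediate landings.
Ramp run (horizontal) at 1:15: 1836 × 15 = 27540 mm.
Intermediate landings: 4 × 2000 = 8000 mm.
Total developed length = 27540 + 8000 = 35540 mm.
= 35.54 m.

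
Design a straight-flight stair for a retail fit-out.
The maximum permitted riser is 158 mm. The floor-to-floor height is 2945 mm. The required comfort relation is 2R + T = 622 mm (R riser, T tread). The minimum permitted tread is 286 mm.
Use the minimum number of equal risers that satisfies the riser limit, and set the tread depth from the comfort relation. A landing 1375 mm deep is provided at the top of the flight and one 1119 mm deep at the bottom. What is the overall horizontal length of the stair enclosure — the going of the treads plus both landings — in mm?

At most 158 each: 2945/158 = 18.64, giving 19 risers.
R = 2945 ÷ 19 = 155 mm.
Tread T = 622 − 2 × 155 = 312 mm (≥ 286 mm).
19 risers give 18 treads; going = 18 × 312 = 5616 mm.
Enclosure = 5616 + 1375 + 1119 = 8110 mm.

8110 mm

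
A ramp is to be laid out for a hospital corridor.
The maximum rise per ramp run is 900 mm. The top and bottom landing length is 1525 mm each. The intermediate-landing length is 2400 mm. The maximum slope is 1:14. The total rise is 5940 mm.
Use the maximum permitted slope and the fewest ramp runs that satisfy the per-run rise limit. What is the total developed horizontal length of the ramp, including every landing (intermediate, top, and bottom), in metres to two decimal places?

100.61 m

5940 / 900 = 6.600 → round up to 7 ramp runs. That means 6 intermediate landings.
Ramp run (horizontal) at 1:14: 5940 × 14 = 83160 mm.
Intermediate landings: 6 × 2400 = 14400 mm.
Top and bottom landings: 2 × 1525 = 3050 mm.
Total = 83160 + 14400 + 3050 = 100610 mm.
= 100.61 m.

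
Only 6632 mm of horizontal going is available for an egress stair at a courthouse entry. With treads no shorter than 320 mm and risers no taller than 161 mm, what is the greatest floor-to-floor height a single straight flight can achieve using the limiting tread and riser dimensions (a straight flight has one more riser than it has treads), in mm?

3381 mm

Treads that fit: ⌊6632 / 320⌋ = 20.
Risers = treads + 1 = 21.
Maximum height = 21 × 161 = 3381 mm.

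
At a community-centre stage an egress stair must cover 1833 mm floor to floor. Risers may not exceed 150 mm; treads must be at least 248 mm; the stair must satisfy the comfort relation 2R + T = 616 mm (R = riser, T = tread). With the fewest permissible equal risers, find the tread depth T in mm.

At most 150 each: 1833/150 = 12.22, giving 13 risers.
Riser R = 1833 / 13 = 141 mm, within the 150 mm limit.
From 2R + T = 616: T = 616 − 282 = 334 mm.

334 mm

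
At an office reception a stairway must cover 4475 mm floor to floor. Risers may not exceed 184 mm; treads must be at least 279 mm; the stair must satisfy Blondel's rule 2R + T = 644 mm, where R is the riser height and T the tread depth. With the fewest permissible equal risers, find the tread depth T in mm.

⌈4475/184⌉ = 25 risers.
R = 4475 ÷ 25 = 179 mm.
Tread T = 644 − 2 × 179 = 286 mm (≥ 279 mm).

286 mm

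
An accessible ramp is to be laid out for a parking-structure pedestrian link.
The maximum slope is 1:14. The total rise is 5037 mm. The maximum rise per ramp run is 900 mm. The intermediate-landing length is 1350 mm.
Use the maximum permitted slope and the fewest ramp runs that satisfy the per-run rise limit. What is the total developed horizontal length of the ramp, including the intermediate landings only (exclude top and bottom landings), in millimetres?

77268 mm

5037 / 900 = 5.597 → round up to 6 ramp runs. That means 5 intermediate landings.
Horizontal run for 5037 mm of rise at 1:14 is 5037 × 14 = 70518 mm.
Intermediate landings: 5 × 1350 = 6750 mm.
Total developed length = 70518 + 6750 = 77268 mm.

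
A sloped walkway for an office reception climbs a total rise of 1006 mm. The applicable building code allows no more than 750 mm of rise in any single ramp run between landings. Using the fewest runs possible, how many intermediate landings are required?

⌈1006/750⌉ = 2 ramp runs.
2 runs are separated by 1 intermediate landings.

1 intermediate landings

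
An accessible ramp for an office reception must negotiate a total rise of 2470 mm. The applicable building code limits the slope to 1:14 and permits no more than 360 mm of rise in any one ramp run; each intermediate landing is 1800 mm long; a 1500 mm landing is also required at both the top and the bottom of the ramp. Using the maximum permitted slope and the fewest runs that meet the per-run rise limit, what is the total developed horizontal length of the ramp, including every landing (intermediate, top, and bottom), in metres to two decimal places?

48.38 m

2470 / 360 = 6.86, so 7 ramp runs are needed. That means 6 intermediate landings.
Ramp run (horizontal) at 1:14: 2470 × 14 = 34580 mm.
6 intermediate landings contribute 6 × 1800 = 10800 mm.
Top and bottom landings: 2 × 1500 = 3000 mm.
Total = 34580 + 10800 + 3000 = 48380 mm.
= 48.38 m.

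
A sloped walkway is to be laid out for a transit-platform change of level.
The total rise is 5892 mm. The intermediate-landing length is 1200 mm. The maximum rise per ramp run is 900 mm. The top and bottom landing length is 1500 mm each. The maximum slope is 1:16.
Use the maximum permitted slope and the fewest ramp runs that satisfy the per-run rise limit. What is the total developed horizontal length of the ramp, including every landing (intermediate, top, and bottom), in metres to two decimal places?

At most 900 each: 5892/900 = 6.55, giving 7 ramp runs. That means 6 intermediate landings.
Ramp run (horizontal) at 1:16: 5892 × 16 = 94272 mm.
Intermediate landings: 6 × 1200 = 7200 mm.
Top and bottom landings: 2 × 1500 = 3000 mm.
Total = 94272 + 7200 + 3000 = 104472 mm.
= 104.47 m.

104.47 m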